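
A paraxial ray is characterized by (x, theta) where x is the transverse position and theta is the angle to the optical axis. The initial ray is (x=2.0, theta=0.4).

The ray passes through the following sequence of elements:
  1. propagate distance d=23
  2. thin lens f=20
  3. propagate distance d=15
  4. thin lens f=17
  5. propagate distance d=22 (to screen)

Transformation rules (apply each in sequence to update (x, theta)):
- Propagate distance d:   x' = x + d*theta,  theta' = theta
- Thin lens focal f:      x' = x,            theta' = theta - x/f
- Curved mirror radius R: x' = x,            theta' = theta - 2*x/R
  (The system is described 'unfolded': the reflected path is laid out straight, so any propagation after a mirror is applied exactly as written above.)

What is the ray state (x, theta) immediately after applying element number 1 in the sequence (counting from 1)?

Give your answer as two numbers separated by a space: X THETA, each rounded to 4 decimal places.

Answer: 11.2000 0.4000

Derivation:
Initial: x=2.0000 theta=0.4000
After 1 (propagate distance d=23): x=11.2000 theta=0.4000
Rounded to 4 decimal places: x = 11.2000, theta = 0.4000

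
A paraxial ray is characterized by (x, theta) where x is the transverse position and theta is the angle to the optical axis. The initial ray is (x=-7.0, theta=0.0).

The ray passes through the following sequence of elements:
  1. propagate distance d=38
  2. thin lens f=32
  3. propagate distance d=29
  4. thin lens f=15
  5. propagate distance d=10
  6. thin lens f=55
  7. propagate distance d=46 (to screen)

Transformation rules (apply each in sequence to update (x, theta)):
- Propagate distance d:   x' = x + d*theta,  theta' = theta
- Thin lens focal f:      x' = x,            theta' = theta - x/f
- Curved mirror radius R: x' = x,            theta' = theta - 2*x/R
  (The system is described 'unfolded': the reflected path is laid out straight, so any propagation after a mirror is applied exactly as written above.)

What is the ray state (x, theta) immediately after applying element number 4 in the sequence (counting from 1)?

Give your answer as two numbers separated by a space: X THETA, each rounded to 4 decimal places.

Initial: x=-7.0000 theta=0.0000
After 1 (propagate distance d=38): x=-7.0000 theta=0.0000
After 2 (thin lens f=32): x=-7.0000 theta=7/32 (≈0.2188)
After 3 (propagate distance d=29): x=-21/32 (≈-0.6563) theta=7/32 (≈0.2188)
After 4 (thin lens f=15): x=-21/32 (≈-0.6563) theta=0.2625
Rounded to 4 decimal places: x = -0.6563, theta = 0.2625

Answer: -0.6563 0.2625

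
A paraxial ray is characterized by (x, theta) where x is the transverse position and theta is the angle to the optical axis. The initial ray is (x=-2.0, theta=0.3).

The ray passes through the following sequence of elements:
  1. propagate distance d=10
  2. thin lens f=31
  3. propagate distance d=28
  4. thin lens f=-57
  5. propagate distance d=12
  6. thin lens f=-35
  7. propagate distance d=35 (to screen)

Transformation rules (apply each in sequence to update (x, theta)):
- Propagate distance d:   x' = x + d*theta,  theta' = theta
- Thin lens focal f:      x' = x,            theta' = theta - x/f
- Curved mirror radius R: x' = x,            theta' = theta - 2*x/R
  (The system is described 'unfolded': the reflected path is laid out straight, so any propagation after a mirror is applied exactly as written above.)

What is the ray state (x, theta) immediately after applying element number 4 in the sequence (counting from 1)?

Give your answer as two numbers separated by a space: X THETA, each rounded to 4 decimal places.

Answer: 8.4968 0.4168

Derivation:
Initial: x=-2.0000 theta=0.3000
After 1 (propagate distance d=10): x=1.0000 theta=0.3000
After 2 (thin lens f=31): x=1.0000 theta=83/310 (≈0.2677)
After 3 (propagate distance d=28): x=1317/155 (≈8.4968) theta=83/310 (≈0.2677)
After 4 (thin lens f=-57): x=1317/155 (≈8.4968) theta=491/1178 (≈0.4168)
Rounded to 4 decimal places: x = 8.4968, theta = 0.4168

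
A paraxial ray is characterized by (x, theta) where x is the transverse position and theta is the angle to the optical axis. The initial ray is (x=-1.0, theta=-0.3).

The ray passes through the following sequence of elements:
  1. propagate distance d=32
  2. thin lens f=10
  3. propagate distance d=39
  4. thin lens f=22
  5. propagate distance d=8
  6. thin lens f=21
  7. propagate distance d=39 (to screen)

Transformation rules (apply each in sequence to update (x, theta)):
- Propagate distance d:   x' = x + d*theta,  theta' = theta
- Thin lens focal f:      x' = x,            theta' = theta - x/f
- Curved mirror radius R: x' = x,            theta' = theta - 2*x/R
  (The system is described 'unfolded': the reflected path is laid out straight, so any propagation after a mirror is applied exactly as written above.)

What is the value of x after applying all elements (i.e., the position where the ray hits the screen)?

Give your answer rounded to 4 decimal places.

Initial: x=-1.0000 theta=-0.3000
After 1 (propagate distance d=32): x=-10.6000 theta=-0.3000
After 2 (thin lens f=10): x=-10.6000 theta=0.7600
After 3 (propagate distance d=39): x=19.0400 theta=0.7600
After 4 (thin lens f=22): x=19.0400 theta=-29/275 (≈-0.1055)
After 5 (propagate distance d=8): x=5004/275 (≈18.1964) theta=-29/275 (≈-0.1055)
After 6 (thin lens f=21): x=5004/275 (≈18.1964) theta=-1871/1925 (≈-0.9719)
After 7 (propagate distance d=39 (to screen)): x=-37941/1925 (≈-19.7096) theta=-1871/1925 (≈-0.9719)
Rounded to 4 decimal places: x = -19.7096

Answer: -19.7096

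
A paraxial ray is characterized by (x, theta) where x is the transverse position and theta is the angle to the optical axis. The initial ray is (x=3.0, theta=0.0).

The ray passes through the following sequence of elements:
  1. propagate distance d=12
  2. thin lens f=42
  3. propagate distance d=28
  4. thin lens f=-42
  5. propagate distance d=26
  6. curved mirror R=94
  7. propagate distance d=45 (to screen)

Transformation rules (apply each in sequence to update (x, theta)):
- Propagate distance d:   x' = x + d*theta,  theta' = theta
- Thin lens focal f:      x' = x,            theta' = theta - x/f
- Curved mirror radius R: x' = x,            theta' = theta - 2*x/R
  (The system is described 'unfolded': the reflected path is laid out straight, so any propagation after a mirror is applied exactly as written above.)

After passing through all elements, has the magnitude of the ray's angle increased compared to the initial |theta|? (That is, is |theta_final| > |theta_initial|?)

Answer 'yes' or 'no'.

Initial: x=3.0000 theta=0.0000
After 1 (propagate distance d=12): x=3.0000 theta=0.0000
After 2 (thin lens f=42): x=3.0000 theta=-1/14 (≈-0.0714)
After 3 (propagate distance d=28): x=1.0000 theta=-1/14 (≈-0.0714)
After 4 (thin lens f=-42): x=1.0000 theta=-1/21 (≈-0.0476)
After 5 (propagate distance d=26): x=-5/21 (≈-0.2381) theta=-1/21 (≈-0.0476)
After 6 (curved mirror R=94): x=-5/21 (≈-0.2381) theta=-2/47 (≈-0.0426)
After 7 (propagate distance d=45 (to screen)): x=-2125/987 (≈-2.1530) theta=-2/47 (≈-0.0426)
|theta_initial|=0.0000 |theta_final|=2/47 (≈0.0426) -> increased

Answer: yes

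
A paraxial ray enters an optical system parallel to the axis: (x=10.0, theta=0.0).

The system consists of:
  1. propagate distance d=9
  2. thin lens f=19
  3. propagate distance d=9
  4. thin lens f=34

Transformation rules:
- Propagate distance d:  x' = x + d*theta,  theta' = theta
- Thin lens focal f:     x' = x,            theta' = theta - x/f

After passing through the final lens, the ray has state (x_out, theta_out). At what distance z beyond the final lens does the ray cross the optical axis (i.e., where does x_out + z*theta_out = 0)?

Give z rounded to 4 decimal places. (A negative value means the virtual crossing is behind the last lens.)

Answer: 7.7273

Derivation:
Initial: x=10.0000 theta=0.0000
After 1 (propagate distance d=9): x=10.0000 theta=0.0000
After 2 (thin lens f=19): x=10.0000 theta=-10/19 (≈-0.5263)
After 3 (propagate distance d=9): x=100/19 (≈5.2632) theta=-10/19 (≈-0.5263)
After 4 (thin lens f=34): x=100/19 (≈5.2632) theta=-220/323 (≈-0.6811)
z_focus = -x_out/theta_out = -(100/19)/(-220/323) = 85/11 ≈ 7.7273
Rounded to 4 decimal places: z = 7.7273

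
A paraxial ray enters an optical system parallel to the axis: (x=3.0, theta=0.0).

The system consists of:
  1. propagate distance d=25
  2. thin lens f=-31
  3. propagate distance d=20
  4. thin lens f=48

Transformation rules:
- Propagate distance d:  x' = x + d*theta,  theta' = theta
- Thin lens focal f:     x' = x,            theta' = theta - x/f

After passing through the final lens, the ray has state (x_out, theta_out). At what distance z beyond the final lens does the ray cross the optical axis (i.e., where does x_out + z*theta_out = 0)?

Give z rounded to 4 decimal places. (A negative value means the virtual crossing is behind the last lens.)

Initial: x=3.0000 theta=0.0000
After 1 (propagate distance d=25): x=3.0000 theta=0.0000
After 2 (thin lens f=-31): x=3.0000 theta=3/31 (≈0.0968)
After 3 (propagate distance d=20): x=153/31 (≈4.9355) theta=3/31 (≈0.0968)
After 4 (thin lens f=48): x=153/31 (≈4.9355) theta=-3/496 (≈-0.0060)
z_focus = -x_out/theta_out = -(153/31)/(-3/496) = 816.0000
Rounded to 4 decimal places: z = 816.0000

Answer: 816.0000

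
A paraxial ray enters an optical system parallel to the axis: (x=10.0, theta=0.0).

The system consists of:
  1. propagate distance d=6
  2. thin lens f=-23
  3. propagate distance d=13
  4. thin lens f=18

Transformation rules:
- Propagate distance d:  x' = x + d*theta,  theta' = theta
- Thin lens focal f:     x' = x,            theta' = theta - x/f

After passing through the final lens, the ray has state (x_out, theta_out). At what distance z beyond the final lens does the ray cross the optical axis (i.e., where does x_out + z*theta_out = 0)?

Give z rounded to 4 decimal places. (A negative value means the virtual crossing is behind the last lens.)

Answer: 36.0000

Derivation:
Initial: x=10.0000 theta=0.0000
After 1 (propagate distance d=6): x=10.0000 theta=0.0000
After 2 (thin lens f=-23): x=10.0000 theta=10/23 (≈0.4348)
After 3 (propagate distance d=13): x=360/23 (≈15.6522) theta=10/23 (≈0.4348)
After 4 (thin lens f=18): x=360/23 (≈15.6522) theta=-10/23 (≈-0.4348)
z_focus = -x_out/theta_out = -(360/23)/(-10/23) = 36.0000
Rounded to 4 decimal places: z = 36.0000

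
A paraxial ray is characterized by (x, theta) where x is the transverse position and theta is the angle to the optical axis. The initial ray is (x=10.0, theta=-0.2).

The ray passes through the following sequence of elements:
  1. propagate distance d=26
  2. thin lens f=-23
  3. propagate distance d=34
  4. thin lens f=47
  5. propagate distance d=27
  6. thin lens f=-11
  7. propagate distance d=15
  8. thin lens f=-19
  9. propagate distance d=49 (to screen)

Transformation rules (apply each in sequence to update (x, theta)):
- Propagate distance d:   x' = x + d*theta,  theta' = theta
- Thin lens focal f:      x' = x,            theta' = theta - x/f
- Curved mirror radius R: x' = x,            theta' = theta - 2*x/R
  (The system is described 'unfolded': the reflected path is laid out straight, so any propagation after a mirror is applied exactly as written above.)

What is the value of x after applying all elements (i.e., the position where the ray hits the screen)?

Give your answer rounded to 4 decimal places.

Initial: x=10.0000 theta=-0.2000
After 1 (propagate distance d=26): x=4.8000 theta=-0.2000
After 2 (thin lens f=-23): x=4.8000 theta=1/115 (≈0.0087)
After 3 (propagate distance d=34): x=586/115 (≈5.0957) theta=1/115 (≈0.0087)
After 4 (thin lens f=47): x=586/115 (≈5.0957) theta=-539/5405 (≈-0.0997)
After 5 (propagate distance d=27): x=12989/5405 (≈2.4031) theta=-539/5405 (≈-0.0997)
After 6 (thin lens f=-11): x=12989/5405 (≈2.4031) theta=1412/11891 (≈0.1187)
After 7 (propagate distance d=15): x=248779/59455 (≈4.1843) theta=1412/11891 (≈0.1187)
After 8 (thin lens f=-19): x=248779/59455 (≈4.1843) theta=382919/1129645 (≈0.3390)
After 9 (propagate distance d=49 (to screen)): x=23489832/1129645 (≈20.7940) theta=382919/1129645 (≈0.3390)
Rounded to 4 decimal places: x = 20.7940

Answer: 20.7940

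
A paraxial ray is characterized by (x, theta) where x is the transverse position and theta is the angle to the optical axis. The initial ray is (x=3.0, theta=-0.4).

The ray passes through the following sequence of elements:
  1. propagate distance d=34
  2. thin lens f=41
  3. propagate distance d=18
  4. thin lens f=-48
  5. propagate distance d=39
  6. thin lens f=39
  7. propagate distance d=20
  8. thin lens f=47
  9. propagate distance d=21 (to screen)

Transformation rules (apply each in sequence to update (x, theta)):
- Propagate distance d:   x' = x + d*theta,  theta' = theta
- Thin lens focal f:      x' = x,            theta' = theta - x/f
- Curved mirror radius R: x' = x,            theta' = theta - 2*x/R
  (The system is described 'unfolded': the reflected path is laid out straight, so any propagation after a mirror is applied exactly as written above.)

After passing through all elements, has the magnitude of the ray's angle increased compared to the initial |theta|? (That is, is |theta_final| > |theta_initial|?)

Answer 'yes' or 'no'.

Initial: x=3.0000 theta=-0.4000
After 1 (propagate distance d=34): x=-10.6000 theta=-0.4000
After 2 (thin lens f=41): x=-10.6000 theta=-29/205 (≈-0.1415)
After 3 (propagate distance d=18): x=-539/41 (≈-13.1463) theta=-29/205 (≈-0.1415)
After 4 (thin lens f=-48): x=-539/41 (≈-13.1463) theta=-4087/9840 (≈-0.4153)
After 5 (propagate distance d=39): x=-96251/3280 (≈-29.3448) theta=-4087/9840 (≈-0.4153)
After 6 (thin lens f=39): x=-96251/3280 (≈-29.3448) theta=539/1599 (≈0.3371)
After 7 (propagate distance d=20): x=-2891389/127920 (≈-22.6031) theta=539/1599 (≈0.3371)
After 8 (thin lens f=47): x=-2891389/127920 (≈-22.6031) theta=1639343/2004080 (≈0.8180)
After 9 (propagate distance d=21 (to screen)): x=-16308337/3006120 (≈-5.4250) theta=1639343/2004080 (≈0.8180)
|theta_initial|=0.4000 |theta_final|=1639343/2004080 (≈0.8180) -> increased

Answer: yes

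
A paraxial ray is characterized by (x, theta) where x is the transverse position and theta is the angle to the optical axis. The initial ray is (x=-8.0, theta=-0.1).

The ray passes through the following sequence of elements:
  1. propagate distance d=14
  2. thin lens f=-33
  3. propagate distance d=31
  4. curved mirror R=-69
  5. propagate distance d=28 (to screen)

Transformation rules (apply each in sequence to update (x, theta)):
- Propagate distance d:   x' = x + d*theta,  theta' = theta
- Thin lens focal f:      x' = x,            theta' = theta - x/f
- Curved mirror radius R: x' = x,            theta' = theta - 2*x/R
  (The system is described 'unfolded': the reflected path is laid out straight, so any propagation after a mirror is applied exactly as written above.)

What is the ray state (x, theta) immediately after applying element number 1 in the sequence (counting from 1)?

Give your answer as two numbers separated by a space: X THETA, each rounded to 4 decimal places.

Answer: -9.4000 -0.1000

Derivation:
Initial: x=-8.0000 theta=-0.1000
After 1 (propagate distance d=14): x=-9.4000 theta=-0.1000
Rounded to 4 decimal places: x = -9.4000, theta = -0.1000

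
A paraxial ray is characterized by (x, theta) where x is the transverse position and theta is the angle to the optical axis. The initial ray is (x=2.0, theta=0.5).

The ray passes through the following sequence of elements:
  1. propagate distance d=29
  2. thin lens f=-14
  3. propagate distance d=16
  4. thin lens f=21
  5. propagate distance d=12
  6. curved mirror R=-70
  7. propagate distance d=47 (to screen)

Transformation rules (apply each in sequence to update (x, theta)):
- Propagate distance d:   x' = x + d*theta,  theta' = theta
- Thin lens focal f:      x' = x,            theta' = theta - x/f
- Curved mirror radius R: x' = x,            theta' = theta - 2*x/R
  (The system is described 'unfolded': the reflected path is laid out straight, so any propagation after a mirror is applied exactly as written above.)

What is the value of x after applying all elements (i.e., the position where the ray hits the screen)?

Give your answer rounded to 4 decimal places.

Answer: 72.5814

Derivation:
Initial: x=2.0000 theta=0.5000
After 1 (propagate distance d=29): x=16.5000 theta=0.5000
After 2 (thin lens f=-14): x=16.5000 theta=47/28 (≈1.6786)
After 3 (propagate distance d=16): x=607/14 (≈43.3571) theta=47/28 (≈1.6786)
After 4 (thin lens f=21): x=607/14 (≈43.3571) theta=-227/588 (≈-0.3861)
After 5 (propagate distance d=12): x=3795/98 (≈38.7245) theta=-227/588 (≈-0.3861)
After 6 (curved mirror R=-70): x=3795/98 (≈38.7245) theta=2965/4116 (≈0.7204)
After 7 (propagate distance d=47 (to screen)): x=298745/4116 (≈72.5814) theta=2965/4116 (≈0.7204)
Rounded to 4 decimal places: x = 72.5814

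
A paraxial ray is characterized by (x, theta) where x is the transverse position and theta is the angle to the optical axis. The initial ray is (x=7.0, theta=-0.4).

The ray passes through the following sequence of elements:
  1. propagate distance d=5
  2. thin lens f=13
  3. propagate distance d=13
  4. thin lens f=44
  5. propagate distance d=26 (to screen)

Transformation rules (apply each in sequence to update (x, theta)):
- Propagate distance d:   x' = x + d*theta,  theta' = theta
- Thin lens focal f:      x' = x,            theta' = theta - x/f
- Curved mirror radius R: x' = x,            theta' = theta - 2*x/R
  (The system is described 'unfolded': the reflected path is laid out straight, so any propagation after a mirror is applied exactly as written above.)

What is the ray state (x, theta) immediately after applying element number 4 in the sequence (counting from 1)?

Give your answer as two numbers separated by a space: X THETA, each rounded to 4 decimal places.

Initial: x=7.0000 theta=-0.4000
After 1 (propagate distance d=5): x=5.0000 theta=-0.4000
After 2 (thin lens f=13): x=5.0000 theta=-51/65 (≈-0.7846)
After 3 (propagate distance d=13): x=-5.2000 theta=-51/65 (≈-0.7846)
After 4 (thin lens f=44): x=-5.2000 theta=-953/1430 (≈-0.6664)
Rounded to 4 decimal places: x = -5.2000, theta = -0.6664

Answer: -5.2000 -0.6664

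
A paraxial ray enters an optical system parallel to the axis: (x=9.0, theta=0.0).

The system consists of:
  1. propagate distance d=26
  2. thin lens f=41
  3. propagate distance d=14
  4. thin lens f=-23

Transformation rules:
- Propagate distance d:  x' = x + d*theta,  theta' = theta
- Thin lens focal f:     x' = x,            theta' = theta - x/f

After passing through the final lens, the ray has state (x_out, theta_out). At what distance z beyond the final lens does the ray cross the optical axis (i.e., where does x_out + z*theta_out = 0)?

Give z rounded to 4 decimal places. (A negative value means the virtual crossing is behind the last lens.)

Initial: x=9.0000 theta=0.0000
After 1 (propagate distance d=26): x=9.0000 theta=0.0000
After 2 (thin lens f=41): x=9.0000 theta=-9/41 (≈-0.2195)
After 3 (propagate distance d=14): x=243/41 (≈5.9268) theta=-9/41 (≈-0.2195)
After 4 (thin lens f=-23): x=243/41 (≈5.9268) theta=36/943 (≈0.0382)
z_focus = -x_out/theta_out = -(243/41)/(36/943) = -155.2500
Rounded to 4 decimal places: z = -155.2500

Answer: -155.2500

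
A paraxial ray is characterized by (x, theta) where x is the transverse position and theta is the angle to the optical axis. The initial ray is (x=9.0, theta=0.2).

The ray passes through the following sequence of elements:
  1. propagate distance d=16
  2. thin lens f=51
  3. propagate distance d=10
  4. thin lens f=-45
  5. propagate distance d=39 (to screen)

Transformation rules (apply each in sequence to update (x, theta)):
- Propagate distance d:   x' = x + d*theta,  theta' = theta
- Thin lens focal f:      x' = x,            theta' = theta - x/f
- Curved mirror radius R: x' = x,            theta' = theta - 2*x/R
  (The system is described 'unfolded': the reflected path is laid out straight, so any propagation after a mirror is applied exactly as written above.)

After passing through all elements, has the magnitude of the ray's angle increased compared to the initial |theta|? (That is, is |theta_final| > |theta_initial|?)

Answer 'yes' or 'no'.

Initial: x=9.0000 theta=0.2000
After 1 (propagate distance d=16): x=12.2000 theta=0.2000
After 2 (thin lens f=51): x=12.2000 theta=-2/51 (≈-0.0392)
After 3 (propagate distance d=10): x=3011/255 (≈11.8078) theta=-2/51 (≈-0.0392)
After 4 (thin lens f=-45): x=3011/255 (≈11.8078) theta=2561/11475 (≈0.2232)
After 5 (propagate distance d=39 (to screen)): x=78458/3825 (≈20.5119) theta=2561/11475 (≈0.2232)
|theta_initial|=0.2000 |theta_final|=2561/11475 (≈0.2232) -> increased

Answer: yes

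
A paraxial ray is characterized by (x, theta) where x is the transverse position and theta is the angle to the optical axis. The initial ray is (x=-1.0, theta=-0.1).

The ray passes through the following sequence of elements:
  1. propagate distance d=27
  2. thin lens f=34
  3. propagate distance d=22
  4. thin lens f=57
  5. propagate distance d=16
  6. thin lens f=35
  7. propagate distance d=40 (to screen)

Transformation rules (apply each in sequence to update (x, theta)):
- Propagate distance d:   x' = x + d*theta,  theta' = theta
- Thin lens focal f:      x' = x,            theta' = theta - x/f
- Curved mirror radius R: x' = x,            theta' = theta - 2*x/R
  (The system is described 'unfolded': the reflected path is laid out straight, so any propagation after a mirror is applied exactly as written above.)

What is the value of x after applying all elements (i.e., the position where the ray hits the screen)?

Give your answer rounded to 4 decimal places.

Answer: 3.1533

Derivation:
Initial: x=-1.0000 theta=-0.1000
After 1 (propagate distance d=27): x=-3.7000 theta=-0.1000
After 2 (thin lens f=34): x=-3.7000 theta=3/340 (≈0.0088)
After 3 (propagate distance d=22): x=-298/85 (≈-3.5059) theta=3/340 (≈0.0088)
After 4 (thin lens f=57): x=-298/85 (≈-3.5059) theta=1363/19380 (≈0.0703)
After 5 (propagate distance d=16): x=-11534/4845 (≈-2.3806) theta=1363/19380 (≈0.0703)
After 6 (thin lens f=35): x=-11534/4845 (≈-2.3806) theta=4939/35700 (≈0.1383)
After 7 (propagate distance d=40 (to screen)): x=35648/11305 (≈3.1533) theta=4939/35700 (≈0.1383)
Rounded to 4 decimal places: x = 3.1533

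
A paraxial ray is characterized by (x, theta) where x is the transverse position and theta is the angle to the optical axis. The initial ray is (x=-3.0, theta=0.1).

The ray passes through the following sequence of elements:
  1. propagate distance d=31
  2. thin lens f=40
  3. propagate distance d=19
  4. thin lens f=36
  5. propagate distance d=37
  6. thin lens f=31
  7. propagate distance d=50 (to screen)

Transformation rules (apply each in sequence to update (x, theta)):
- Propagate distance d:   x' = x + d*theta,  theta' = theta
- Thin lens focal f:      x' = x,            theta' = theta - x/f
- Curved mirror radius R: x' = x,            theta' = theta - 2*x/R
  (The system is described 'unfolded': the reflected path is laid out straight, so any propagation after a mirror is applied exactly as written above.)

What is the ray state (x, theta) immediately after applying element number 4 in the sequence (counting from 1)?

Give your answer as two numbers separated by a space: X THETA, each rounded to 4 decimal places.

Initial: x=-3.0000 theta=0.1000
After 1 (propagate distance d=31): x=0.1000 theta=0.1000
After 2 (thin lens f=40): x=0.1000 theta=0.0975
After 3 (propagate distance d=19): x=1.9525 theta=0.0975
After 4 (thin lens f=36): x=1.9525 theta=623/14400 (≈0.0433)
Rounded to 4 decimal places: x = 1.9525, theta = 0.0433

Answer: 1.9525 0.0433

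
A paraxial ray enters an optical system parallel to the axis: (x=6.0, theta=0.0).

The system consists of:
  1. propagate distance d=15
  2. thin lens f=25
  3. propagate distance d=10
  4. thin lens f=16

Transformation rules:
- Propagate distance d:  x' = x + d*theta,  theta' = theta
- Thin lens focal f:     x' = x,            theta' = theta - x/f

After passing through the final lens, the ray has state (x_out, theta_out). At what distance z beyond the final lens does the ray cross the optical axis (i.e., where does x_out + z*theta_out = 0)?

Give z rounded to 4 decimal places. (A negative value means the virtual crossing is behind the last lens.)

Initial: x=6.0000 theta=0.0000
After 1 (propagate distance d=15): x=6.0000 theta=0.0000
After 2 (thin lens f=25): x=6.0000 theta=-0.2400
After 3 (propagate distance d=10): x=3.6000 theta=-0.2400
After 4 (thin lens f=16): x=3.6000 theta=-0.4650
z_focus = -x_out/theta_out = -(3.6000)/(-0.4650) = 240/31 ≈ 7.7419
Rounded to 4 decimal places: z = 7.7419

Answer: 7.7419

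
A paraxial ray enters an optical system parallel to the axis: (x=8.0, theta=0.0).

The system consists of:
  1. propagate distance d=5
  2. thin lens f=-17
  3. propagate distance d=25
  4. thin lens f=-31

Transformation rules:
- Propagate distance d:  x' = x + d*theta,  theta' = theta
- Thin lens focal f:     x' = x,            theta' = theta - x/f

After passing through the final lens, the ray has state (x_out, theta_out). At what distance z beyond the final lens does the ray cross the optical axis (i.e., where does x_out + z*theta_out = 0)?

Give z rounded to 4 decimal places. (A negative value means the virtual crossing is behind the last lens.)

Answer: -17.8356

Derivation:
Initial: x=8.0000 theta=0.0000
After 1 (propagate distance d=5): x=8.0000 theta=0.0000
After 2 (thin lens f=-17): x=8.0000 theta=8/17 (≈0.4706)
After 3 (propagate distance d=25): x=336/17 (≈19.7647) theta=8/17 (≈0.4706)
After 4 (thin lens f=-31): x=336/17 (≈19.7647) theta=584/527 (≈1.1082)
z_focus = -x_out/theta_out = -(336/17)/(584/527) = -1302/73 ≈ -17.8356
Rounded to 4 decimal places: z = -17.8356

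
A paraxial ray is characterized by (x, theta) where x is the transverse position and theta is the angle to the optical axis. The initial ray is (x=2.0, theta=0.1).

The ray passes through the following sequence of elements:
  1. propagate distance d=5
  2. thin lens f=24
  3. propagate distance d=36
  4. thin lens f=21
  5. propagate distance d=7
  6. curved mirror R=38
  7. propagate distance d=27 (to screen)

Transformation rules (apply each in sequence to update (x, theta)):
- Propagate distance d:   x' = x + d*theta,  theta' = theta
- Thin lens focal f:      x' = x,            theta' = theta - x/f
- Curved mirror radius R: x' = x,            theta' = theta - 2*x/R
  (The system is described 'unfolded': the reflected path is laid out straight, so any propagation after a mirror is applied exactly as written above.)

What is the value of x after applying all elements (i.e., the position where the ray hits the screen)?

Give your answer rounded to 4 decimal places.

Initial: x=2.0000 theta=0.1000
After 1 (propagate distance d=5): x=2.5000 theta=0.1000
After 2 (thin lens f=24): x=2.5000 theta=-1/240 (≈-0.0042)
After 3 (propagate distance d=36): x=2.3500 theta=-1/240 (≈-0.0042)
After 4 (thin lens f=21): x=2.3500 theta=-13/112 (≈-0.1161)
After 5 (propagate distance d=7): x=1.5375 theta=-13/112 (≈-0.1161)
After 6 (curved mirror R=38): x=1.5375 theta=-131/665 (≈-0.1970)
After 7 (propagate distance d=27 (to screen)): x=-40233/10640 (≈-3.7813) theta=-131/665 (≈-0.1970)
Rounded to 4 decimal places: x = -3.7813

Answer: -3.7813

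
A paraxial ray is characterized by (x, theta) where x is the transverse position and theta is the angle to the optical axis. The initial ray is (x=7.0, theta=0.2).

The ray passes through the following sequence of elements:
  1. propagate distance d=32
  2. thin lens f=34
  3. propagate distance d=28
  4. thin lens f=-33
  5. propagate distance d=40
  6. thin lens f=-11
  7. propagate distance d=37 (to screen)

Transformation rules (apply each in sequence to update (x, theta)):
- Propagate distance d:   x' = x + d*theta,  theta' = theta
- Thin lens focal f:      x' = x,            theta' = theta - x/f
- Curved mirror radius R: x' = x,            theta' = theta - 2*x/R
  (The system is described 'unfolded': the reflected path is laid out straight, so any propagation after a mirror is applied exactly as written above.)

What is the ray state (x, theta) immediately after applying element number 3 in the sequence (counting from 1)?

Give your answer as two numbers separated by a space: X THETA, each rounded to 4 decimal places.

Initial: x=7.0000 theta=0.2000
After 1 (propagate distance d=32): x=13.4000 theta=0.2000
After 2 (thin lens f=34): x=13.4000 theta=-33/170 (≈-0.1941)
After 3 (propagate distance d=28): x=677/85 (≈7.9647) theta=-33/170 (≈-0.1941)
Rounded to 4 decimal places: x = 7.9647, theta = -0.1941

Answer: 7.9647 -0.1941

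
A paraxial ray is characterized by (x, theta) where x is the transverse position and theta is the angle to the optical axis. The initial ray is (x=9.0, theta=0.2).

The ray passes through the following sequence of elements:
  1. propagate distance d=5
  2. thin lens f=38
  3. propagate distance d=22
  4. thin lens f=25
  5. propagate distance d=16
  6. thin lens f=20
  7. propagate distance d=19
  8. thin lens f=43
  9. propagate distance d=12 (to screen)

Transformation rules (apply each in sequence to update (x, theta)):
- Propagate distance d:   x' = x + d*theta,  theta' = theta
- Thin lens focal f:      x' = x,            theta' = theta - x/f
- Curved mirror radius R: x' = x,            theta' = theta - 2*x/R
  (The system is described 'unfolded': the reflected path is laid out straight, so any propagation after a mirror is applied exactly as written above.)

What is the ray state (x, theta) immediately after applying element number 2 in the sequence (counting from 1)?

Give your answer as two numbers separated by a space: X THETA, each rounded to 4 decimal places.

Initial: x=9.0000 theta=0.2000
After 1 (propagate distance d=5): x=10.0000 theta=0.2000
After 2 (thin lens f=38): x=10.0000 theta=-6/95 (≈-0.0632)
Rounded to 4 decimal places: x = 10.0000, theta = -0.0632

Answer: 10.0000 -0.0632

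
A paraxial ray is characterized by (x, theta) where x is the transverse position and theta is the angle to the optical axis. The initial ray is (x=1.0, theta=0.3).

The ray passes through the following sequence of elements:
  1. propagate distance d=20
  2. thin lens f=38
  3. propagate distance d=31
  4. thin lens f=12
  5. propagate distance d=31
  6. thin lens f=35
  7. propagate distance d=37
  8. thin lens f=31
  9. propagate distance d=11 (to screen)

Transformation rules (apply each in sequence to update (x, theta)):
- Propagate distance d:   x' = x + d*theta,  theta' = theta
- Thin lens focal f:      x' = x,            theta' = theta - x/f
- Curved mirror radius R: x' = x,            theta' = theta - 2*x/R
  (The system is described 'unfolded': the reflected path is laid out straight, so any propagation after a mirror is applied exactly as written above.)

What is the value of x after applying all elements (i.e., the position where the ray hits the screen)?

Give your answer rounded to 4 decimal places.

Initial: x=1.0000 theta=0.3000
After 1 (propagate distance d=20): x=7.0000 theta=0.3000
After 2 (thin lens f=38): x=7.0000 theta=11/95 (≈0.1158)
After 3 (propagate distance d=31): x=1006/95 (≈10.5895) theta=11/95 (≈0.1158)
After 4 (thin lens f=12): x=1006/95 (≈10.5895) theta=-23/30 (≈-0.7667)
After 5 (propagate distance d=31): x=-7511/570 (≈-13.1772) theta=-23/30 (≈-0.7667)
After 6 (thin lens f=35): x=-7511/570 (≈-13.1772) theta=-556/1425 (≈-0.3902)
After 7 (propagate distance d=37): x=-26233/950 (≈-27.6137) theta=-556/1425 (≈-0.3902)
After 8 (thin lens f=31): x=-26233/950 (≈-27.6137) theta=44227/88350 (≈0.5006)
After 9 (propagate distance d=11 (to screen)): x=-976586/44175 (≈-22.1072) theta=44227/88350 (≈0.5006)
Rounded to 4 decimal places: x = -22.1072

Answer: -22.1072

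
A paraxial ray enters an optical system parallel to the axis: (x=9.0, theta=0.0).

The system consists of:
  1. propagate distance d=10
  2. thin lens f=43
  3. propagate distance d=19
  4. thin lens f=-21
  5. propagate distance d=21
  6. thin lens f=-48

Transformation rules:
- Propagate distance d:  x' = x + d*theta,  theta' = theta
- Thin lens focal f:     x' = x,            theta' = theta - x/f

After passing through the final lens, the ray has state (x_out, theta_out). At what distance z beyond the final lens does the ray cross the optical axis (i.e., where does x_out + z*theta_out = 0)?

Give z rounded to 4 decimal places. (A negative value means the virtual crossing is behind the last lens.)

Answer: -38.2785

Derivation:
Initial: x=9.0000 theta=0.0000
After 1 (propagate distance d=10): x=9.0000 theta=0.0000
After 2 (thin lens f=43): x=9.0000 theta=-9/43 (≈-0.2093)
After 3 (propagate distance d=19): x=216/43 (≈5.0233) theta=-9/43 (≈-0.2093)
After 4 (thin lens f=-21): x=216/43 (≈5.0233) theta=9/301 (≈0.0299)
After 5 (propagate distance d=21): x=243/43 (≈5.6512) theta=9/301 (≈0.0299)
After 6 (thin lens f=-48): x=243/43 (≈5.6512) theta=711/4816 (≈0.1476)
z_focus = -x_out/theta_out = -(243/43)/(711/4816) = -3024/79 ≈ -38.2785
Rounded to 4 decimal places: z = -38.2785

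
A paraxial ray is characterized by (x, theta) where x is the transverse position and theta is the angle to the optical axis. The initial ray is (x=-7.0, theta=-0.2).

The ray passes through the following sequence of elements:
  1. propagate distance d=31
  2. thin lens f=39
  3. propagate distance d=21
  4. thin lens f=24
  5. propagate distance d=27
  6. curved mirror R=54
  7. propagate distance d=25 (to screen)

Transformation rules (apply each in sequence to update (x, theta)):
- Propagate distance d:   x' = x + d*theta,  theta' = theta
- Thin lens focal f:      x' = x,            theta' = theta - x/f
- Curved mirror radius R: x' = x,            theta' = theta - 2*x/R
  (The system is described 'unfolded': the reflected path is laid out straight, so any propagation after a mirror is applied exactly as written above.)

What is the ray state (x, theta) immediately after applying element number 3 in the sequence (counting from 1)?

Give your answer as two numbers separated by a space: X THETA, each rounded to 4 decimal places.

Initial: x=-7.0000 theta=-0.2000
After 1 (propagate distance d=31): x=-13.2000 theta=-0.2000
After 2 (thin lens f=39): x=-13.2000 theta=9/65 (≈0.1385)
After 3 (propagate distance d=21): x=-669/65 (≈-10.2923) theta=9/65 (≈0.1385)
Rounded to 4 decimal places: x = -10.2923, theta = 0.1385

Answer: -10.2923 0.1385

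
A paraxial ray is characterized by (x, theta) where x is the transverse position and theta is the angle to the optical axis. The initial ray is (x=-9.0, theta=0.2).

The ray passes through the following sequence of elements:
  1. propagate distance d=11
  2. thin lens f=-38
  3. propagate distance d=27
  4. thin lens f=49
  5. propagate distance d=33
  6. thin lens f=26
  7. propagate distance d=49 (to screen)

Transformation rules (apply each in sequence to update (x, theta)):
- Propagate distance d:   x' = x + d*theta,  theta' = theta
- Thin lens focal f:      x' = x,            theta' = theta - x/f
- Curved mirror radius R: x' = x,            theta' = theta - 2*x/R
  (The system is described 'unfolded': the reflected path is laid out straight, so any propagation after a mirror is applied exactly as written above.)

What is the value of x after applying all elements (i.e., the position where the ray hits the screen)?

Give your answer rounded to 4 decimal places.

Initial: x=-9.0000 theta=0.2000
After 1 (propagate distance d=11): x=-6.8000 theta=0.2000
After 2 (thin lens f=-38): x=-6.8000 theta=2/95 (≈0.0211)
After 3 (propagate distance d=27): x=-592/95 (≈-6.2316) theta=2/95 (≈0.0211)
After 4 (thin lens f=49): x=-592/95 (≈-6.2316) theta=138/931 (≈0.1482)
After 5 (propagate distance d=33): x=-6238/4655 (≈-1.3401) theta=138/931 (≈0.1482)
After 6 (thin lens f=26): x=-6238/4655 (≈-1.3401) theta=1727/8645 (≈0.1998)
After 7 (propagate distance d=49 (to screen)): x=511267/60515 (≈8.4486) theta=1727/8645 (≈0.1998)
Rounded to 4 decimal places: x = 8.4486

Answer: 8.4486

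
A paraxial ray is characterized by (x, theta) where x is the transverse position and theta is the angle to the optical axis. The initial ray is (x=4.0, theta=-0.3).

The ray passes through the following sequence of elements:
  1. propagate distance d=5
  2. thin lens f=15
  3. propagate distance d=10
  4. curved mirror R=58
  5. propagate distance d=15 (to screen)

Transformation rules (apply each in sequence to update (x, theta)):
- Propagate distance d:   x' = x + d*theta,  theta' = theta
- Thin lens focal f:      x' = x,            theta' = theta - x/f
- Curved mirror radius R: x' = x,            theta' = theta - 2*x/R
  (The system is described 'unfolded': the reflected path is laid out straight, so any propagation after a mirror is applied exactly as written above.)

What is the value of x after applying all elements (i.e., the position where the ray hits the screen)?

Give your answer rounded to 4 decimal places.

Initial: x=4.0000 theta=-0.3000
After 1 (propagate distance d=5): x=2.5000 theta=-0.3000
After 2 (thin lens f=15): x=2.5000 theta=-7/15 (≈-0.4667)
After 3 (propagate distance d=10): x=-13/6 (≈-2.1667) theta=-7/15 (≈-0.4667)
After 4 (curved mirror R=58): x=-13/6 (≈-2.1667) theta=-341/870 (≈-0.3920)
After 5 (propagate distance d=15 (to screen)): x=-700/87 (≈-8.0460) theta=-341/870 (≈-0.3920)
Rounded to 4 decimal places: x = -8.0460

Answer: -8.0460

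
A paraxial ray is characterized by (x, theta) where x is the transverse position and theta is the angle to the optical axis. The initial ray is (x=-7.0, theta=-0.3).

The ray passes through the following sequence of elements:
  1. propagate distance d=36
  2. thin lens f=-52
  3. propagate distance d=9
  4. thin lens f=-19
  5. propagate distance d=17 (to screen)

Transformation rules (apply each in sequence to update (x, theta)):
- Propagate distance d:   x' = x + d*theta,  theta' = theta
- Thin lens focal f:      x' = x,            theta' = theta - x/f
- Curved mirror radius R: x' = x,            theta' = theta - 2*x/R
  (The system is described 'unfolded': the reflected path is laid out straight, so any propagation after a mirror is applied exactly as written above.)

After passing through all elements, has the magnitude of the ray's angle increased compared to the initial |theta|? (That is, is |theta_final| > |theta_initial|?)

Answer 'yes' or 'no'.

Initial: x=-7.0000 theta=-0.3000
After 1 (propagate distance d=36): x=-17.8000 theta=-0.3000
After 2 (thin lens f=-52): x=-17.8000 theta=-167/260 (≈-0.6423)
After 3 (propagate distance d=9): x=-6131/260 (≈-23.5808) theta=-167/260 (≈-0.6423)
After 4 (thin lens f=-19): x=-6131/260 (≈-23.5808) theta=-2326/1235 (≈-1.8834)
After 5 (propagate distance d=17 (to screen)): x=-274657/4940 (≈-55.5986) theta=-2326/1235 (≈-1.8834)
|theta_initial|=0.3000 |theta_final|=2326/1235 (≈1.8834) -> increased

Answer: yes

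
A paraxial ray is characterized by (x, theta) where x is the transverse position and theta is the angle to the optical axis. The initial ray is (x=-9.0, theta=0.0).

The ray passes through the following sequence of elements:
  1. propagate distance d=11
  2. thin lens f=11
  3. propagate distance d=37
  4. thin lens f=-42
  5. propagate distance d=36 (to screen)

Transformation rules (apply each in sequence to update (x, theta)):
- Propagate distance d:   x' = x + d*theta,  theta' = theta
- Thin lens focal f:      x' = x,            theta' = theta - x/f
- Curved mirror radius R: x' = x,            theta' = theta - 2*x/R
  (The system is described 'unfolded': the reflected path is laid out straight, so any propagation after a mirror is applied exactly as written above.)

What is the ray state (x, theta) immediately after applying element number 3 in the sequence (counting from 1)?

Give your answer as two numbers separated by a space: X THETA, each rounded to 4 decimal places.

Initial: x=-9.0000 theta=0.0000
After 1 (propagate distance d=11): x=-9.0000 theta=0.0000
After 2 (thin lens f=11): x=-9.0000 theta=9/11 (≈0.8182)
After 3 (propagate distance d=37): x=234/11 (≈21.2727) theta=9/11 (≈0.8182)
Rounded to 4 decimal places: x = 21.2727, theta = 0.8182

Answer: 21.2727 0.8182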